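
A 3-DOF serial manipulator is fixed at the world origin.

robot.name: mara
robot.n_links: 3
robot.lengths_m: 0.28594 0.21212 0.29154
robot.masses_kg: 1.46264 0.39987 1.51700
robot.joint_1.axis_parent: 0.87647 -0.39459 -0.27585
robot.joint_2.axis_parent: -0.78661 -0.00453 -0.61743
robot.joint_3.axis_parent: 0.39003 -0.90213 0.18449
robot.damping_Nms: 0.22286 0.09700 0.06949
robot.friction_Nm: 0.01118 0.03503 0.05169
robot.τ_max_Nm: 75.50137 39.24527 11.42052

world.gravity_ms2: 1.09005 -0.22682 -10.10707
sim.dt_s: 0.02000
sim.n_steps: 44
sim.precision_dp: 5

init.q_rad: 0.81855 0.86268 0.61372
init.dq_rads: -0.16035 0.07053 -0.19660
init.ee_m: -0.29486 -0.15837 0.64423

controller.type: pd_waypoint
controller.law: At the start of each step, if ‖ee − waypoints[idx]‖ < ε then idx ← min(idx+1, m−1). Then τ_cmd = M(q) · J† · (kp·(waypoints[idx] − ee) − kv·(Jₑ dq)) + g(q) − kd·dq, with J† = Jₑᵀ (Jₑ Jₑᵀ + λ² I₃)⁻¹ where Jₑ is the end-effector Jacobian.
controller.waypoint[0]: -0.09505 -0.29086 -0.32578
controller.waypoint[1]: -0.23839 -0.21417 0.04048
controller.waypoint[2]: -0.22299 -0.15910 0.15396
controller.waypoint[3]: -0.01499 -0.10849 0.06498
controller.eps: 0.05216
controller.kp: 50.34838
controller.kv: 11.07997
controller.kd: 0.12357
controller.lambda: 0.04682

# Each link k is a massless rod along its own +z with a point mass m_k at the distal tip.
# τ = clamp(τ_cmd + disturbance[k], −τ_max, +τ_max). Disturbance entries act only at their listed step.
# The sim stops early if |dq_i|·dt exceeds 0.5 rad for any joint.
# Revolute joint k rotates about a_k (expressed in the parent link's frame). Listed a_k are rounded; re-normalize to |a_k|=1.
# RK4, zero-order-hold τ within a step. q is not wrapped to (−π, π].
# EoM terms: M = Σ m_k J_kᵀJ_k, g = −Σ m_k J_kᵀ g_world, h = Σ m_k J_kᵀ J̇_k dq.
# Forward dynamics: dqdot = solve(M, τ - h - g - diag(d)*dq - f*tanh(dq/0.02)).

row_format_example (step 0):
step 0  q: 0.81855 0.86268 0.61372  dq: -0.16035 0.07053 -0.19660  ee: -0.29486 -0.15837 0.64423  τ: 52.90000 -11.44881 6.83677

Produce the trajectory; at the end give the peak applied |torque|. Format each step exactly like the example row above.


step 1  q: 0.86497 0.92769 0.62490  dq: 4.69062 6.25806 1.48111  ee: -0.29215 -0.15828 0.63755  τ: 37.47366 -8.22735 4.34137
step 2  q: 0.98790 1.08730 0.67643  dq: 7.47230 9.45443 3.80425  ee: -0.28749 -0.16237 0.61436  τ: 20.62755 -4.27000 2.21104
step 3  q: 1.14840 1.28391 0.77242  dq: 8.53560 10.08295 5.72392  ee: -0.28037 -0.17121 0.57679  τ: 7.71192 -1.31200 0.83626
step 4  q: 1.32120 1.48021 0.89667  dq: 8.76634 9.55144 6.58766  ee: -0.27166 -0.18374 0.52900  τ: -0.81357 0.30444 0.00204
step 5  q: 1.49552 1.66262 1.02901  dq: 8.70621 8.73807 6.56683  ee: -0.26230 -0.19833 0.47512  τ: -6.20751 0.94642 -0.54711
step 6  q: 1.66791 1.82886 1.15489  dq: 8.56996 7.93132 5.97460  ee: -0.25291 -0.21351 0.41836  τ: -9.51808 1.02427 -0.89895
step 7  q: 1.83760 1.97953 1.26528  dq: 8.42589 7.16358 5.03693  ee: -0.24380 -0.22823 0.36101  τ: -11.44343 0.83145 -1.05228
step 8  q: 2.00455 2.11500 1.35482  dq: 8.28328 6.39463 3.90160  ee: -0.23506 -0.24188 0.30465  τ: -12.45846 0.55037 -0.99172
step 9  q: 2.16860 2.23482 1.42069  dq: 8.12492 5.58677 2.67635  ee: -0.22670 -0.25420 0.25025  τ: -12.90595 0.28327 -0.71664
step 10  q: 2.32912 2.33806 1.46200  dq: 7.92091 4.73293 1.45066  ee: -0.21864 -0.26518 0.19832  τ: -13.03940 0.07923 -0.24470
step 11  q: 2.48486 2.42402 1.47951  dq: 7.63881 3.85929 0.30101  ee: -0.21080 -0.27498 0.14894  τ: -13.03497 -0.04484 0.39259
step 12  q: 2.63398 2.49277 1.47551  dq: 7.25483 3.01791 -0.69463  ee: -0.20309 -0.28366 0.10193  τ: -12.99225 -0.08897 1.13167
step 13  q: 2.77434 2.54537 1.45337  dq: 6.76277 2.24725 -1.51657  ee: -0.19546 -0.29118 0.05703  τ: -12.94204 -0.05905 1.94182
step 14  q: 2.90387 2.58355 1.41667  dq: 6.17471 1.57783 -2.15134  ee: -0.18784 -0.29747 0.01406  τ: -12.86814 0.03399 2.77223
step 15  q: 3.02091 2.60951 1.36916  dq: 5.51924 1.02498 -2.59924  ee: -0.18022 -0.30236 -0.02698  τ: -12.73367 0.17509 3.56577
step 16  q: 3.12450 2.62558 1.31444  dq: 4.83373 0.58950 -2.87423  ee: -0.17260 -0.30577 -0.06590  τ: -12.50401 0.34571 4.27202
step 17  q: 3.21440 2.63405 1.25574  dq: 4.15541 0.26245 -2.99881  ee: -0.16505 -0.30765 -0.10243  τ: -12.16020 0.52616 4.85462
step 18  q: 3.29108 2.63692 1.19578  dq: 3.51473 0.02962 -2.99960  ee: -0.15763 -0.30813 -0.13622  τ: -11.70221 0.69871 5.29504
step 19  q: 3.35552 2.63598 1.13681  dq: 2.93339 -0.12015 -2.90020  ee: -0.15043 -0.30739 -0.16701  τ: -11.14519 0.83687 5.59161
step 20  q: 3.40902 2.63266 1.08053  dq: 2.42102 -0.20905 -2.73070  ee: -0.14354 -0.30573 -0.19463  τ: -10.51357 0.94667 5.75678
step 21  q: 3.45298 2.62802 1.02810  dq: 1.97967 -0.25297 -2.51476  ee: -0.13704 -0.30342 -0.21903  τ: -9.83543 1.02959 5.81085
step 22  q: 3.48880 2.62284 0.98026  dq: 1.60615 -0.26446 -2.27153  ee: -0.13100 -0.30076 -0.24029  τ: -9.13774 1.08751 5.77731
step 23  q: 3.51777 2.61764 0.93739  dq: 1.29409 -0.25390 -2.01658  ee: -0.12548 -0.29796 -0.25856  τ: -8.44381 1.12442 5.67943
step 24  q: 3.54105 2.61281 0.89962  dq: 1.03573 -0.22951 -1.76198  ee: -0.12050 -0.29523 -0.27408  τ: -7.77216 1.14509 5.53810
step 25  q: 3.55962 2.60853 0.86685  dq: 0.82308 -0.19756 -1.51667  ee: -0.11605 -0.29268 -0.28710  τ: -15.05421 -0.59469 11.42052
step 26  q: 3.57231 2.60604 0.84810  dq: 0.45240 -0.04943 -0.35658  ee: -0.11338 -0.29037 -0.29517  τ: -12.29266 -0.14542 11.42052
step 27  q: 3.57945 2.60741 0.85397  dq: 0.25920 0.18275 0.93528  ee: -0.11357 -0.28793 -0.29590  τ: -10.20991 0.19171 9.92070
step 28  q: 3.58307 2.61298 0.88304  dq: 0.09550 0.37312 1.96682  ee: -0.11619 -0.28490 -0.29018  τ: -8.65611 0.45114 8.26026
step 29  q: 3.58318 2.62168 0.92952  dq: -0.09135 0.49545 2.67844  ee: -0.12066 -0.28127 -0.27951  τ: -7.49479 0.64891 6.85860
step 30  q: 3.57926 2.63222 0.98757  dq: -0.30755 0.55852 3.12679  ee: -0.12644 -0.27708 -0.26531  τ: -6.61693 0.79526 5.67354
step 31  q: 3.57075 2.64352 1.05248  dq: -0.54737 0.57256 3.36744  ee: -0.13306 -0.27238 -0.24870  τ: -5.94003 0.89830 4.66923
step 32  q: 3.55732 2.65471 1.12058  dq: -0.79870 0.54793 3.44970  ee: -0.14017 -0.26724 -0.23064  τ: -5.41008 0.96515 3.81755
step 33  q: 3.53885 2.66511 1.18914  dq: -1.04826 0.49399 3.41402  ee: -0.14747 -0.26179 -0.21187  τ: -4.99057 1.00236 3.09668
step 34  q: 3.51551 2.67421 1.25611  dq: -1.28373 0.41889 3.29246  ee: -0.15476 -0.25616 -0.19298  τ: -4.65683 1.01589 2.48901
step 35  q: 3.48769 2.68165 1.32003  dq: -1.49481 0.32958 3.11018  ee: -0.16187 -0.25050 -0.17442  τ: -4.39190 1.01108 1.97962
step 36  q: 3.45596 2.68723 1.37990  dq: -1.67373 0.23198 2.88691  ee: -0.16870 -0.24496 -0.15652  τ: -4.18392 0.99254 1.55528
step 37  q: 3.42102 2.69081 1.43504  dq: -1.81540 0.13109 2.63828  ee: -0.17518 -0.23967 -0.13949  τ: -4.02440 0.96414 1.20395
step 38  q: 3.38364 2.69239 1.48509  dq: -1.91739 0.03122 2.37682  ee: -0.18128 -0.23476 -0.12348  τ: -3.90723 0.92887 0.91462
step 39  q: 3.34462 2.69206 1.52992  dq: -1.97915 -0.05787 2.11645  ee: -0.18696 -0.23030 -0.10852  τ: -3.82757 0.87699 0.67686
step 40  q: 3.30474 2.69004 1.56960  dq: -2.00347 -0.13830 1.86171  ee: -0.19219 -0.22635 -0.09462  τ: -3.78159 0.81991 0.48193
step 41  q: 3.26472 2.68651 1.60430  dq: -1.99395 -0.21041 1.61710  ee: -0.19700 -0.22293 -0.08176  τ: -3.76655 0.76373 0.32209
step 42  q: 3.22519 2.68163 1.63425  dq: -1.95492 -0.27237 1.38733  ee: -0.20141 -0.22003 -0.06988  τ: -3.78000 0.70888 0.19046
step 43  q: 3.18669 2.67562 1.65980  dq: -1.89129 -0.32301 1.17572  ee: -0.20543 -0.21765 -0.05893  τ: -3.81952 0.65559 0.08122
step 44  q: 3.14966 2.66873 1.68132  dq: -1.80813 -0.36179 0.98427  ee: -0.20908 -0.21575 -0.04885
max |τ| (N·m): 52.90000


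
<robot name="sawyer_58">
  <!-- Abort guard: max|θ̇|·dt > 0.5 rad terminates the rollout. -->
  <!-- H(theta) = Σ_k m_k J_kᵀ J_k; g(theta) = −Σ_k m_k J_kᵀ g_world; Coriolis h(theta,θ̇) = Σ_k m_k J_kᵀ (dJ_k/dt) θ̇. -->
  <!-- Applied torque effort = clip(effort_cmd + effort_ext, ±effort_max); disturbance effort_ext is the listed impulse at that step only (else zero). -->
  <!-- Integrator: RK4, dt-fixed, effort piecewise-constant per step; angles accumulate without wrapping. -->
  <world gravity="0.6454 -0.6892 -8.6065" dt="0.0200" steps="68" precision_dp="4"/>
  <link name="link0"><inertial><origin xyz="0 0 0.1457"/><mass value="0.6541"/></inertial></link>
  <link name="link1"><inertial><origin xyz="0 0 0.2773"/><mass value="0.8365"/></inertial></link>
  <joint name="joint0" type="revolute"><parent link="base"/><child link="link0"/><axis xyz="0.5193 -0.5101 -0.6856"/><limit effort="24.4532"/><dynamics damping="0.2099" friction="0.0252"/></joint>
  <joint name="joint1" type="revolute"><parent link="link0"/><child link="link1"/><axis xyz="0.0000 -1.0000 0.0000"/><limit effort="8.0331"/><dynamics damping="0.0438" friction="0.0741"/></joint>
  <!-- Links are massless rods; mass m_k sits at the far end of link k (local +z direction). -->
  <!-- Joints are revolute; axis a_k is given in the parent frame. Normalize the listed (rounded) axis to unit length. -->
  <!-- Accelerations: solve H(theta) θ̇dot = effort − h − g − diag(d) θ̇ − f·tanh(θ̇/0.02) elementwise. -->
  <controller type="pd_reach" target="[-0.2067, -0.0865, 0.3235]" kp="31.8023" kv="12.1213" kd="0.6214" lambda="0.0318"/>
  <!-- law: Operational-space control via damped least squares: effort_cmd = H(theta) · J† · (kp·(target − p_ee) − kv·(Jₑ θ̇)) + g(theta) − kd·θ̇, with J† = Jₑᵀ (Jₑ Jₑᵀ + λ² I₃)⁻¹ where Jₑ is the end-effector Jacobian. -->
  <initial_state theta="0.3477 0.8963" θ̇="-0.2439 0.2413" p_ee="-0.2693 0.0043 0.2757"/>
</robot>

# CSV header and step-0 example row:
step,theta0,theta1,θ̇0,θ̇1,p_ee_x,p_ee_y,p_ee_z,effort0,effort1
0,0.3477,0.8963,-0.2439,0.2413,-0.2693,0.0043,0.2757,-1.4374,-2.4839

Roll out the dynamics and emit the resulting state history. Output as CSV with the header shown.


step,theta0,theta1,θ̇0,θ̇1,p_ee_x,p_ee_y,p_ee_z,effort0,effort1
1,0.3472,0.8953,0.1045,-0.2722,-0.2691,0.0042,0.2760,-1.5330,-1.9489
2,0.3435,0.8929,-0.4023,-0.0219,-0.2683,0.0038,0.2771,-1.1049,-2.0164
3,0.3397,0.8884,-0.0175,-0.3928,-0.2672,0.0034,0.2787,-1.2993,-1.6832
4,0.3351,0.8834,-0.4131,-0.1313,-0.2660,0.0028,0.2805,-0.9870,-1.8147
5,0.3308,0.8776,-0.0473,-0.4298,-0.2646,0.0022,0.2824,-1.1948,-1.5675
6,0.3262,0.8718,-0.3888,-0.1722,-0.2632,0.0016,0.2844,-0.9357,-1.7187
7,0.3220,0.8656,-0.0513,-0.4268,-0.2617,0.0011,0.2863,-1.1364,-1.5169
8,0.3178,0.8597,-0.3500,-0.1867,-0.2603,0.0005,0.2883,-0.9139,-1.6658
9,0.3140,0.8536,-0.0455,-0.4082,-0.2589,-0.0000,0.2902,-1.0986,-1.4939
10,0.3103,0.8477,-0.3069,-0.1909,-0.2575,-0.0005,0.2920,-0.9054,-1.6315
11,0.3071,0.8418,-0.0372,-0.3836,-0.2562,-0.0010,0.2938,-1.0702,-1.4830
12,0.3039,0.8362,-0.2635,-0.1913,-0.2549,-0.0015,0.2955,-0.9031,-1.6054
13,0.3012,0.8306,-0.0295,-0.3569,-0.2537,-0.0019,0.2971,-1.0464,-1.4776
14,0.2985,0.8252,-0.2217,-0.1910,-0.2525,-0.0024,0.2986,-0.9040,-1.5830
15,0.2962,0.8199,-0.0234,-0.3301,-0.2513,-0.0028,0.3001,-1.0251,-1.4748
16,0.2940,0.8148,-0.1820,-0.1908,-0.2502,-0.0031,0.3016,-0.9067,-1.5625
17,0.2922,0.8097,-0.0189,-0.3042,-0.2492,-0.0035,0.3029,-1.0057,-1.4730
18,0.2904,0.8049,-0.1451,-0.1910,-0.2481,-0.0038,0.3042,-0.9102,-1.5431
19,0.2889,0.8001,-0.0155,-0.2798,-0.2472,-0.0042,0.3055,-0.9879,-1.4715
20,0.2876,0.7954,-0.1114,-0.1913,-0.2462,-0.0045,0.3067,-0.9139,-1.5250
21,0.2865,0.7909,-0.0127,-0.2572,-0.2453,-0.0048,0.3078,-0.9718,-1.4699
22,0.2854,0.7864,-0.0811,-0.1914,-0.2445,-0.0051,0.3089,-0.9174,-1.5080
23,0.2846,0.7821,-0.0106,-0.2364,-0.2436,-0.0054,0.3099,-0.9572,-1.4681
24,0.2839,0.7779,-0.0547,-0.1908,-0.2428,-0.0057,0.3109,-0.9201,-1.4924
25,0.2834,0.7737,-0.0096,-0.2169,-0.2421,-0.0060,0.3119,-0.9434,-1.4660
26,0.2829,0.7697,-0.0326,-0.1891,-0.2414,-0.0062,0.3128,-0.9212,-1.4782
27,0.2826,0.7658,-0.0103,-0.1986,-0.2407,-0.0065,0.3137,-0.9297,-1.4637
28,0.2823,0.7619,-0.0147,-0.1865,-0.2400,-0.0067,0.3146,-0.9206,-1.4650
29,0.2821,0.7582,-0.0090,-0.1837,-0.2393,-0.0070,0.3154,-0.9184,-1.4595
30,0.2820,0.7546,-0.0063,-0.1787,-0.2387,-0.0072,0.3162,-0.9144,-1.4558
31,0.2819,0.7510,-0.0039,-0.1740,-0.2381,-0.0075,0.3169,-0.9104,-1.4520
32,0.2819,0.7476,-0.0015,-0.1696,-0.2375,-0.0077,0.3177,-0.9066,-1.4481
33,0.2819,0.7442,0.0008,-0.1655,-0.2370,-0.0079,0.3184,-0.9030,-1.4441
34,0.2820,0.7409,0.0033,-0.1617,-0.2364,-0.0081,0.3190,-0.8996,-1.4401
35,0.2821,0.7377,0.0056,-0.1580,-0.2359,-0.0083,0.3197,-0.8965,-1.4362
36,0.2822,0.7346,0.0079,-0.1545,-0.2354,-0.0085,0.3203,-0.8935,-1.4323
37,0.2824,0.7315,0.0101,-0.1511,-0.2349,-0.0087,0.3210,-0.8906,-1.4286
38,0.2826,0.7285,0.0122,-0.1479,-0.2344,-0.0089,0.3215,-0.8880,-1.4249
39,0.2829,0.7256,0.0143,-0.1448,-0.2340,-0.0091,0.3221,-0.8855,-1.4213
40,0.2832,0.7227,0.0165,-0.1419,-0.2335,-0.0093,0.3227,-0.8833,-1.4177
41,0.2835,0.7199,0.0186,-0.1392,-0.2331,-0.0095,0.3232,-0.8813,-1.4142
42,0.2839,0.7172,0.0208,-0.1366,-0.2327,-0.0097,0.3237,-0.8795,-1.4108
43,0.2844,0.7145,0.0229,-0.1341,-0.2323,-0.0099,0.3242,-0.8779,-1.4074
44,0.2848,0.7118,0.0251,-0.1318,-0.2319,-0.0101,0.3247,-0.8765,-1.4041
45,0.2854,0.7092,0.0273,-0.1296,-0.2315,-0.0102,0.3252,-0.8753,-1.4009
46,0.2859,0.7066,0.0295,-0.1275,-0.2312,-0.0104,0.3256,-0.8742,-1.3977
47,0.2865,0.7041,0.0316,-0.1255,-0.2308,-0.0106,0.3261,-0.8734,-1.3946
48,0.2872,0.7016,0.0337,-0.1236,-0.2305,-0.0108,0.3265,-0.8726,-1.3916
49,0.2879,0.6992,0.0358,-0.1218,-0.2302,-0.0109,0.3269,-0.8721,-1.3886
50,0.2886,0.6968,0.0379,-0.1201,-0.2299,-0.0111,0.3273,-0.8716,-1.3857
51,0.2894,0.6944,0.0399,-0.1184,-0.2296,-0.0113,0.3277,-0.8712,-1.3829
52,0.2902,0.6920,0.0418,-0.1169,-0.2293,-0.0115,0.3281,-0.8710,-1.3801
53,0.2910,0.6897,0.0437,-0.1154,-0.2291,-0.0116,0.3284,-0.8708,-1.3773
54,0.2919,0.6874,0.0455,-0.1140,-0.2288,-0.0118,0.3288,-0.8707,-1.3746
55,0.2928,0.6852,0.0472,-0.1126,-0.2286,-0.0120,0.3291,-0.8707,-1.3720
56,0.2938,0.6829,0.0489,-0.1113,-0.2283,-0.0121,0.3294,-0.8707,-1.3693
57,0.2948,0.6807,0.0505,-0.1101,-0.2281,-0.0123,0.3298,-0.8709,-1.3667
58,0.2958,0.6785,0.0520,-0.1089,-0.2279,-0.0125,0.3301,-0.8710,-1.3642
59,0.2969,0.6764,0.0535,-0.1077,-0.2277,-0.0126,0.3304,-0.8712,-1.3617
60,0.2979,0.6742,0.0549,-0.1067,-0.2275,-0.0128,0.3307,-0.8715,-1.3592
61,0.2990,0.6721,0.0562,-0.1056,-0.2273,-0.0130,0.3309,-0.8718,-1.3567
62,0.3002,0.6700,0.0575,-0.1046,-0.2271,-0.0131,0.3312,-0.8722,-1.3543
63,0.3013,0.6679,0.0588,-0.1037,-0.2270,-0.0133,0.3315,-0.8726,-1.3518
64,0.3025,0.6659,0.0599,-0.1028,-0.2268,-0.0135,0.3317,-0.8730,-1.3494
65,0.3037,0.6638,0.0611,-0.1019,-0.2266,-0.0136,0.3320,-0.8735,-1.3471
66,0.3049,0.6618,0.0621,-0.1011,-0.2265,-0.0138,0.3322,-0.8740,-1.3447
67,0.3062,0.6598,0.0631,-0.1003,-0.2263,-0.0139,0.3325,-0.8745,-1.3424
68,0.3075,0.6578,0.0641,-0.0995,-0.2262,-0.0141,0.3327,,


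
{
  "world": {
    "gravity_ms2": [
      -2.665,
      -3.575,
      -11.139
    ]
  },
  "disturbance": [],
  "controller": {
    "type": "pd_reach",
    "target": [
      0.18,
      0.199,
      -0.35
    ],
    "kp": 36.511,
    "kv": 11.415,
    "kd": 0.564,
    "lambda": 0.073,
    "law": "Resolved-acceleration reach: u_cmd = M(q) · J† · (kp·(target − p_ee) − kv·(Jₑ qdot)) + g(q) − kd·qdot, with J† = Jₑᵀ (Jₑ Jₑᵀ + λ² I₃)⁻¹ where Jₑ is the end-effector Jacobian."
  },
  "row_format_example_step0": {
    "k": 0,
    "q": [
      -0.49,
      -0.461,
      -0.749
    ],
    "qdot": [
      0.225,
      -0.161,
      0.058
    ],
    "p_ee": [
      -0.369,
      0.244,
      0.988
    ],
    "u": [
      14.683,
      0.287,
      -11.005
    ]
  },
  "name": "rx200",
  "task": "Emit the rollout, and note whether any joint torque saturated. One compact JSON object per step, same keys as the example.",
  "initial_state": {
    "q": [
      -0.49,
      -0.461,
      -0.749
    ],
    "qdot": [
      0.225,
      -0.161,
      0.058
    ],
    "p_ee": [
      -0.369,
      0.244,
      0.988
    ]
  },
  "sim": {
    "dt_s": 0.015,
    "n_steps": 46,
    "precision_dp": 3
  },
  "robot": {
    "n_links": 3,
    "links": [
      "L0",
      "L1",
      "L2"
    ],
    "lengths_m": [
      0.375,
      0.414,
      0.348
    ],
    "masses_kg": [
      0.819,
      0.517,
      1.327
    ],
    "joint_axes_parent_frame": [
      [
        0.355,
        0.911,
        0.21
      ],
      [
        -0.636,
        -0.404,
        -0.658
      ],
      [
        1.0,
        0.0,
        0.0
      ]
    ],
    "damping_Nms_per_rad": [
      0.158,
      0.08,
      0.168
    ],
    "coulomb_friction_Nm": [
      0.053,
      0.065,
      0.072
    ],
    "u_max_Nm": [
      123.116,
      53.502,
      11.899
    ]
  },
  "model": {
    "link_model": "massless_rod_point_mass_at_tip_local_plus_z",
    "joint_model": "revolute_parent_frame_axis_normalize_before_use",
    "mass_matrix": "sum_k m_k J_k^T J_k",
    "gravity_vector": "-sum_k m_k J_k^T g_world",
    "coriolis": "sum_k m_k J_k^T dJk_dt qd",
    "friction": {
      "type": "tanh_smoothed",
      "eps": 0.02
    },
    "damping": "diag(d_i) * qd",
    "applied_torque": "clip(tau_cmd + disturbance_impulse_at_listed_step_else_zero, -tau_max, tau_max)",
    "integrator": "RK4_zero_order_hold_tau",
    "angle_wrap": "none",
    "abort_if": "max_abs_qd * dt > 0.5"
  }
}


{"k":1,"q":[-0.488,-0.482,-0.776],"qdot":[0.019,-2.523,-3.542],"p_ee":[-0.364,0.242,0.986],"u":[15.07,0.762,-7.129]}
{"k":2,"q":[-0.487,-0.526,-0.843],"qdot":[0.123,-3.261,-5.311],"p_ee":[-0.357,0.242,0.978],"u":[15.196,0.546,-5.082]}
{"k":3,"q":[-0.484,-0.575,-0.93],"qdot":[0.373,-3.254,-6.275],"p_ee":[-0.347,0.243,0.965],"u":[14.843,0.232,-3.836]}
{"k":4,"q":[-0.476,-0.621,-1.028],"qdot":[0.681,-2.897,-6.868],"p_ee":[-0.336,0.244,0.949],"u":[13.967,0.03,-2.946]}
{"k":5,"q":[-0.463,-0.661,-1.134],"qdot":[0.995,-2.362,-7.249],"p_ee":[-0.323,0.247,0.93],"u":[12.63,-0.017,-2.215]}
{"k":6,"q":[-0.446,-0.692,-1.245],"qdot":[1.282,-1.737,-7.478],"p_ee":[-0.309,0.249,0.909],"u":[10.949,0.065,-1.544]}
{"k":7,"q":[-0.425,-0.713,-1.358],"qdot":[1.52,-1.077,-7.586],"p_ee":[-0.293,0.252,0.885],"u":[9.068,0.228,-0.877]}
{"k":8,"q":[-0.401,-0.724,-1.472],"qdot":[1.696,-0.414,-7.591],"p_ee":[-0.277,0.254,0.858],"u":[7.122,0.424,-0.185]}
{"k":9,"q":[-0.375,-0.725,-1.585],"qdot":[1.805,0.228,-7.517],"p_ee":[-0.259,0.255,0.829],"u":[5.209,0.618,0.542]}
{"k":10,"q":[-0.347,-0.717,-1.696],"qdot":[1.848,0.833,-7.386],"p_ee":[-0.241,0.255,0.799],"u":[3.392,0.808,1.304]}
{"k":11,"q":[-0.32,-0.7,-1.806],"qdot":[1.834,1.427,-7.205],"p_ee":[-0.223,0.255,0.766],"u":[1.682,0.95,2.082]}
{"k":12,"q":[-0.293,-0.675,-1.912],"qdot":[1.769,2.015,-6.987],"p_ee":[-0.205,0.253,0.733],"u":[0.072,1.051,2.855]}
{"k":13,"q":[-0.267,-0.64,-2.015],"qdot":[1.659,2.607,-6.742],"p_ee":[-0.187,0.25,0.7],"u":[-1.468,1.125,3.6]}
{"k":14,"q":[-0.243,-0.596,-2.114],"qdot":[1.507,3.213,-6.476],"p_ee":[-0.169,0.247,0.666],"u":[-2.978,1.188,4.296]}
{"k":15,"q":[-0.222,-0.543,-2.209],"qdot":[1.319,3.843,-6.192],"p_ee":[-0.151,0.241,0.632],"u":[-4.5,1.261,4.923]}
{"k":16,"q":[-0.204,-0.481,-2.3],"qdot":[1.097,4.505,-5.888],"p_ee":[-0.134,0.235,0.599],"u":[-6.072,1.366,5.464]}
{"k":17,"q":[-0.189,-0.408,-2.386],"qdot":[0.845,5.205,-5.563],"p_ee":[-0.118,0.227,0.567],"u":[-7.717,1.523,5.909]}
{"k":18,"q":[-0.179,-0.325,-2.466],"qdot":[0.562,5.943,-5.21],"p_ee":[-0.103,0.218,0.537],"u":[-9.422,1.748,6.249]}
{"k":19,"q":[-0.173,-0.23,-2.542],"qdot":[0.249,6.715,-4.824],"p_ee":[-0.09,0.209,0.51],"u":[-11.104,2.042,6.484]}
{"k":20,"q":[-0.172,-0.123,-2.611],"qdot":[-0.096,7.509,-4.399],"p_ee":[-0.079,0.198,0.485],"u":[-12.561,2.383,6.616]}
{"k":21,"q":[-0.176,-0.004,-2.673],"qdot":[-0.477,8.303,-3.928],"p_ee":[-0.069,0.188,0.463],"u":[-13.436,2.705,6.652]}
{"k":22,"q":[-0.186,0.126,-2.728],"qdot":[-0.902,9.06,-3.407],"p_ee":[-0.063,0.178,0.444],"u":[-13.196,2.9,6.601]}
{"k":23,"q":[-0.203,0.267,-2.775],"qdot":[-1.377,9.728,-2.833],"p_ee":[-0.06,0.169,0.427],"u":[-11.406,2.856,6.474]}
{"k":24,"q":[-0.228,0.417,-2.813],"qdot":[-1.901,10.241,-2.199],"p_ee":[-0.059,0.163,0.413],"u":[-8.096,2.544,6.28]}
{"k":25,"q":[-0.26,0.573,-2.841],"qdot":[-2.472,10.536,-1.507],"p_ee":[-0.061,0.16,0.401],"u":[-3.951,2.085,6.026]}
{"k":26,"q":[-0.302,0.732,-2.858],"qdot":[-3.087,10.583,-0.763],"p_ee":[-0.066,0.16,0.39],"u":[0.022,1.667,5.712]}
{"k":27,"q":[-0.353,0.89,-2.864],"qdot":[-3.753,10.407,0.014],"p_ee":[-0.071,0.163,0.378],"u":[3.078,1.414,5.336]}
{"k":28,"q":[-0.414,1.043,-2.858],"qdot":[-4.474,10.063,0.801],"p_ee":[-0.076,0.169,0.367],"u":[5.033,1.303,4.912]}
{"k":29,"q":[-0.487,1.191,-2.84],"qdot":[-5.25,9.593,1.596],"p_ee":[-0.082,0.177,0.356],"u":[6.264,1.157,4.403]}
{"k":30,"q":[-0.572,1.33,-2.81],"qdot":[-6.044,8.984,2.374],"p_ee":[-0.087,0.186,0.346],"u":[7.837,0.6,3.816]}
{"k":31,"q":[-0.668,1.458,-2.769],"qdot":[-6.72,8.108,3.055],"p_ee":[-0.092,0.196,0.337],"u":[11.899,-0.929,3.215]}
{"k":32,"q":[-0.77,1.569,-2.721],"qdot":[-6.935,6.638,3.41],"p_ee":[-0.098,0.207,0.331],"u":[19.88,-3.278,2.793]}
{"k":33,"q":[-0.87,1.651,-2.671],"qdot":[-6.236,4.276,3.084],"p_ee":[-0.106,0.219,0.326],"u":[27.133,-4.45,2.773]}
{"k":34,"q":[-0.952,1.694,-2.632],"qdot":[-4.726,1.47,2.091],"p_ee":[-0.114,0.231,0.32],"u":[28.958,-3.706,3.15]}
{"k":35,"q":[-1.011,1.697,-2.609],"qdot":[-3.051,-0.996,0.936],"p_ee":[-0.122,0.242,0.313],"u":[27.399,-2.381,3.693]}
{"k":36,"q":[-1.045,1.668,-2.602],"qdot":[-1.628,-2.849,0.009],"p_ee":[-0.129,0.251,0.305],"u":[24.912,-1.234,4.172]}
{"k":37,"q":[-1.062,1.615,-2.607],"qdot":[-0.562,-4.169,-0.563],"p_ee":[-0.134,0.259,0.296],"u":[21.93,-0.193,4.441]}
{"k":38,"q":[-1.065,1.546,-2.617],"qdot":[0.136,-4.996,-0.806],"p_ee":[-0.139,0.266,0.287],"u":[17.724,1.089,4.497]}
{"k":39,"q":[-1.06,1.469,-2.629],"qdot":[0.444,-5.267,-0.779],"p_ee":[-0.144,0.272,0.279],"u":[11.77,2.845,4.371]}
{"k":40,"q":[-1.054,1.393,-2.639],"qdot":[0.369,-4.887,-0.575],"p_ee":[-0.148,0.277,0.272],"u":[5.031,4.757,4.137]}
{"k":41,"q":[-1.052,1.327,-2.646],"qdot":[-0.022,-3.891,-0.304],"p_ee":[-0.153,0.282,0.267],"u":[-0.6,6.15,3.876]}
{"k":42,"q":[-1.057,1.279,-2.648],"qdot":[-0.604,-2.502,-0.049],"p_ee":[-0.157,0.287,0.261],"u":[-4.043,6.662,3.645]}
{"k":43,"q":[-1.071,1.253,-2.648],"qdot":[-1.271,-0.998,0.151],"p_ee":[-0.161,0.292,0.256],"u":[-5.286,6.386,3.495]}
{"k":44,"q":[-1.095,1.249,-2.644],"qdot":[-1.958,0.39,0.318],"p_ee":[-0.165,0.296,0.25],"u":[-4.759,5.597,3.401]}
{"k":45,"q":[-1.129,1.263,-2.638],"qdot":[-2.618,1.501,0.47],"p_ee":[-0.168,0.3,0.243],"u":[-2.859,4.548,3.348]}
{"k":46,"q":[-1.173,1.291,-2.63],"qdot":[-3.212,2.276,0.609],"p_ee":[-0.171,0.304,0.235]}
{"summary": "any joint saturated: no"}


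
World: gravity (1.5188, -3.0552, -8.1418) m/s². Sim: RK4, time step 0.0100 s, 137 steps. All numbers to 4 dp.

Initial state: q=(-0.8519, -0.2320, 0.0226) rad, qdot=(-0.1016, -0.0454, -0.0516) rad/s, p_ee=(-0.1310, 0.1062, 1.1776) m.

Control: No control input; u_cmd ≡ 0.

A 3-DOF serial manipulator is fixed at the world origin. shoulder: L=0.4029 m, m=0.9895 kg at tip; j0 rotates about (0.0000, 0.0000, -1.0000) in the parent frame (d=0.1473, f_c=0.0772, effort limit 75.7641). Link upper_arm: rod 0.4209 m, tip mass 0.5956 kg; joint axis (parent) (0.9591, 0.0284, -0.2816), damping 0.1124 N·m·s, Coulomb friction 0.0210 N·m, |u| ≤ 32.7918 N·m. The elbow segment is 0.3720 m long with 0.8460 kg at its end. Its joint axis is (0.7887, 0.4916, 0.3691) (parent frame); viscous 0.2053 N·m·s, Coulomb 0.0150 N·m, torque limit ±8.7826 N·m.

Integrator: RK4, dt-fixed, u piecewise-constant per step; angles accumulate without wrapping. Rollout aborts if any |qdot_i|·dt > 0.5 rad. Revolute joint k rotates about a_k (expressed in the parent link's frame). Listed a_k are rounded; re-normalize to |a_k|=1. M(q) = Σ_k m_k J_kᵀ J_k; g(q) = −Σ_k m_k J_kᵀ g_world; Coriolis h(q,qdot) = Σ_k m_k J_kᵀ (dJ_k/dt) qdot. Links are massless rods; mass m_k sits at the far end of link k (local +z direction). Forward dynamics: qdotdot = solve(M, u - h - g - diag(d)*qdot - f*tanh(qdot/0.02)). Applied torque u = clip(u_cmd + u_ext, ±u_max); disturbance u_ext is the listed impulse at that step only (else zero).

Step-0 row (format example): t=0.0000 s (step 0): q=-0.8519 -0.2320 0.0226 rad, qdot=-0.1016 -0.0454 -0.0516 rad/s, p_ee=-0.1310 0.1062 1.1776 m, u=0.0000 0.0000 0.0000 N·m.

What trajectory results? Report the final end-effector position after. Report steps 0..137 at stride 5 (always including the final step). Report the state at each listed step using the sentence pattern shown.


t=0.0500 s (step 5): q=-0.8630 -0.2311 0.0174 rad, qdot=-0.3383 0.0780 -0.1534 rad/s, p_ee=-0.1334 0.1045 1.1775 m, u=0.0000 0.0000 0.0000 N·m.
t=0.1000 s (step 10): q=-0.8850 -0.2241 0.0068 rad, qdot=-0.5357 0.2022 -0.2776 rad/s, p_ee=-0.1350 0.0988 1.1780 m, u=0.0000 0.0000 0.0000 N·m.
t=0.1500 s (step 15): q=-0.9162 -0.2108 -0.0110 rad, qdot=-0.7108 0.3345 -0.4408 rad/s, p_ee=-0.1356 0.0894 1.1790 m, u=0.0000 0.0000 0.0000 N·m.
t=0.2000 s (step 20): q=-0.9559 -0.1905 -0.0382 rad, qdot=-0.8742 0.4797 -0.6563 rad/s, p_ee=-0.1352 0.0764 1.1803 m, u=0.0000 0.0000 0.0000 N·m.
t=0.2500 s (step 25): q=-1.0035 -0.1625 -0.0778 rad, qdot=-1.0285 0.6447 -0.9417 rad/s, p_ee=-0.1336 0.0598 1.1816 m, u=0.0000 0.0000 0.0000 N·m.
t=0.3000 s (step 30): q=-1.0586 -0.1255 -0.1338 rad, qdot=-1.1748 0.8375 -1.3157 rad/s, p_ee=-0.1307 0.0399 1.1824 m, u=0.0000 0.0000 0.0000 N·m.
t=0.3500 s (step 35): q=-1.1209 -0.0781 -0.2111 rad, qdot=-1.3187 1.0659 -1.7927 rad/s, p_ee=-0.1260 0.0168 1.1817 m, u=0.0000 0.0000 0.0000 N·m.
t=0.4000 s (step 40): q=-1.1907 -0.0183 -0.3148 rad, qdot=-1.4752 1.3352 -2.3734 rad/s, p_ee=-0.1192 -0.0086 1.1782 m, u=0.0000 0.0000 0.0000 N·m.
t=0.4500 s (step 45): q=-1.2687 0.0560 -0.4497 rad, qdot=-1.6421 1.6409 -3.0267 rad/s, p_ee=-0.1095 -0.0347 1.1701 m, u=0.0000 0.0000 0.0000 N·m.
t=0.5000 s (step 50): q=-1.3534 0.1461 -0.6169 rad, qdot=-1.7115 1.9600 -3.6402 rad/s, p_ee=-0.0960 -0.0580 1.1554 m, u=0.0000 0.0000 0.0000 N·m.
t=0.5500 s (step 55): q=-1.4342 0.2515 -0.8093 rad, qdot=-1.4513 2.2466 -3.9954 rad/s, p_ee=-0.0779 -0.0731 1.1333 m, u=0.0000 0.0000 0.0000 N·m.
t=0.6000 s (step 60): q=-1.4923 0.3698 -1.0106 rad, qdot=-0.8344 2.4790 -4.0109 rad/s, p_ee=-0.0548 -0.0756 1.1052 m, u=0.0000 0.0000 0.0000 N·m.
t=0.6500 s (step 65): q=-1.5169 0.4991 -1.2083 rad, qdot=-0.1678 2.6967 -3.9000 rad/s, p_ee=-0.0267 -0.0662 1.0730 m, u=0.0000 0.0000 0.0000 N·m.
t=0.7000 s (step 70): q=-1.5147 0.6399 -1.4016 rad, qdot=0.1893 2.9388 -3.8408 rad/s, p_ee=0.0074 -0.0485 1.0364 m, u=0.0000 0.0000 0.0000 N·m.
t=0.7500 s (step 75): q=-1.4997 0.7940 -1.5927 rad, qdot=0.3945 3.2378 -3.8041 rad/s, p_ee=0.0491 -0.0264 0.9938 m, u=0.0000 0.0000 0.0000 N·m.
t=0.8000 s (step 80): q=-1.4776 0.9651 -1.7815 rad, qdot=0.4618 3.6280 -3.7359 rad/s, p_ee=0.0999 -0.0035 0.9429 m, u=0.0000 0.0000 0.0000 N·m.
t=0.8500 s (step 85): q=-1.4564 1.1592 -1.9639 rad, qdot=0.3577 4.1637 -3.5188 rad/s, p_ee=0.1603 0.0162 0.8811 m, u=0.0000 0.0000 0.0000 N·m.
t=0.9000 s (step 90): q=-1.4453 1.3852 -2.1275 rad, qdot=0.0469 4.9206 -2.9436 rad/s, p_ee=0.2292 0.0284 0.8053 m, u=0.0000 0.0000 0.0000 N·m.
t=0.9500 s (step 95): q=-1.4550 1.6554 -2.2475 rad, qdot=-0.4881 5.9232 -1.7120 rad/s, p_ee=0.3029 0.0293 0.7131 m, u=0.0000 0.0000 0.0000 N·m.
t=1.0000 s (step 100): q=-1.5007 1.9783 -2.2810 rad, qdot=-1.4130 6.9489 0.5644 rad/s, p_ee=0.3766 0.0165 0.6022 m, u=0.0000 0.0000 0.0000 N·m.
t=1.0500 s (step 105): q=-1.6025 2.3378 -2.1735 rad, qdot=-2.6845 7.2193 3.8507 rad/s, p_ee=0.4480 -0.0094 0.4671 m, u=0.0000 0.0000 0.0000 N·m.
t=1.1000 s (step 110): q=-1.7663 2.6755 -1.8943 rad, qdot=-3.8080 6.0712 7.2673 rad/s, p_ee=0.5087 -0.0469 0.2971 m, u=0.0000 0.0000 0.0000 N·m.
t=1.1500 s (step 115): q=-1.9799 2.9309 -1.4497 rad, qdot=-4.7322 4.0712 10.5521 rad/s, p_ee=0.5354 -0.0978 0.0952 m, u=0.0000 0.0000 0.0000 N·m.
t=1.2000 s (step 120): q=-2.2355 3.0754 -0.8281 rad, qdot=-5.2755 1.5644 14.4265 rad/s, p_ee=0.5019 -0.1615 -0.1101 m, u=0.0000 0.0000 0.0000 N·m.
t=1.2500 s (step 125): q=-2.4104 3.0613 -0.0553 rad, qdot=-0.6651 -1.6794 14.5750 rad/s, p_ee=0.3823 -0.2218 -0.2551 m, u=0.0000 0.0000 0.0000 N·m.
t=1.3000 s (step 130): q=-2.4625 3.0502 0.5297 rad, qdot=0.5002 0.1013 9.2906 rad/s, p_ee=0.2111 -0.2523 -0.2924 m, u=0.0000 0.0000 0.0000 N·m.
t=1.3500 s (step 135): q=-2.3862 3.0847 0.8824 rad, qdot=2.2620 1.3131 4.9736 rad/s, p_ee=0.0545 -0.2719 -0.2703 m, u=0.0000 0.0000 0.0000 N·m.
t=1.3700 s (step 137): q=-2.3376 3.1156 0.9667 rad, qdot=2.5727 1.7696 3.4777 rad/s, p_ee=-0.0011 -0.2791 -0.2558 m.
final p_ee position (m): -0.0011 -0.2791 -0.2558


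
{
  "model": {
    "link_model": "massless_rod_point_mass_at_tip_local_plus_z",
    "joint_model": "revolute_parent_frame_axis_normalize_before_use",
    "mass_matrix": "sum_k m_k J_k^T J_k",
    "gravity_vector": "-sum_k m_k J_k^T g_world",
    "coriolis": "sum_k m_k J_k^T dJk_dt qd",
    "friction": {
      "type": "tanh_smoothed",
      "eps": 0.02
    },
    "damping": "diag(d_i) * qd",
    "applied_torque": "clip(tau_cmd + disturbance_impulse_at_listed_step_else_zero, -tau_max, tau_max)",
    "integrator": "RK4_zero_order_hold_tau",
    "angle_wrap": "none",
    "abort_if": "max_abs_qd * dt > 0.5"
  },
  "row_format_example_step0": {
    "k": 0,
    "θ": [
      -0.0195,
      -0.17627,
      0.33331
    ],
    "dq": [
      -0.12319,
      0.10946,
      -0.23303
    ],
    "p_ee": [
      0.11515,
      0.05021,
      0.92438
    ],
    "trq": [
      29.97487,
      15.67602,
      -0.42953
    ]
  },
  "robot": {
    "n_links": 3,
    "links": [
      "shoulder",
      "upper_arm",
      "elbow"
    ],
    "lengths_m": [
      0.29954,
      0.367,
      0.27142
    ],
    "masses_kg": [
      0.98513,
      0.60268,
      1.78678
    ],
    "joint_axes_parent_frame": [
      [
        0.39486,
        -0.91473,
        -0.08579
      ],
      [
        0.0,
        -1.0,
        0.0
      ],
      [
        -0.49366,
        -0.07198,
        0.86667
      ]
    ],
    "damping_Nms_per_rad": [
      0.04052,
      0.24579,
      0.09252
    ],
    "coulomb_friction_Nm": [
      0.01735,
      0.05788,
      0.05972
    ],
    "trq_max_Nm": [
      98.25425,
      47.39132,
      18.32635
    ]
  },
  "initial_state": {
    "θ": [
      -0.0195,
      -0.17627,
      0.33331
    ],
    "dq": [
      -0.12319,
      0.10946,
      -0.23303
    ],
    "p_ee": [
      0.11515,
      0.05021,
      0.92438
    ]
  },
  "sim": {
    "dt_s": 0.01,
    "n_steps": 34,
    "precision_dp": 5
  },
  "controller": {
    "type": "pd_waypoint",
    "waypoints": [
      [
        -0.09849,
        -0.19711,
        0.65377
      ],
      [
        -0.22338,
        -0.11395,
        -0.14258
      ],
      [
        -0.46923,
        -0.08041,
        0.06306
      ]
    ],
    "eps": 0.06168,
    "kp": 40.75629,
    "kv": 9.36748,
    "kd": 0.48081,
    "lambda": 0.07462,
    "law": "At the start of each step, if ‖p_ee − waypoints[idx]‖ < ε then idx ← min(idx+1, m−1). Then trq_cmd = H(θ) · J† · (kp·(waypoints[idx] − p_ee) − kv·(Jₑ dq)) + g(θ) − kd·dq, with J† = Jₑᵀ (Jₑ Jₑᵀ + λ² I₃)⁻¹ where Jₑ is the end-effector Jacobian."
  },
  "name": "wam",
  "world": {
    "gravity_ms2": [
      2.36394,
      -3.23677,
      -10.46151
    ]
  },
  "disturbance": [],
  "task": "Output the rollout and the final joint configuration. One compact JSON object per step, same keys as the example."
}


{"k":1,"\u03b8":[-0.01882,-0.17734,0.33314],"dq":[0.24834,-0.30551,0.15817],"p_ee":[0.11526,0.04994,0.92435],"trq":[27.67337,14.9271,-0.51459]}
{"k":2,"\u03b8":[-0.01508,-0.18154,0.33471],"dq":[0.50037,-0.5328,0.15125],"p_ee":[0.11463,0.04872,0.92434],"trq":[25.41533,14.10895,-0.39091]}
{"k":3,"\u03b8":[-0.00902,-0.18773,0.33588],"dq":[0.70954,-0.70578,0.08128],"p_ee":[0.11335,0.0466,0.92438],"trq":[23.2714,13.30341,-0.24582]}
{"k":4,"\u03b8":[-0.00103,-0.1955,0.33628],"dq":[0.89208,-0.8515,0.00893],"p_ee":[0.11144,0.04365,0.92448],"trq":[21.24782,12.52668,-0.11132]}
{"k":5,"\u03b8":[0.00872,-0.20469,0.33618],"dq":[1.06125,-0.99182,-0.01558],"p_ee":[0.10898,0.03999,0.9246],"trq":[19.34826,11.78969,-0.01333]}
{"k":6,"\u03b8":[0.02008,-0.21522,0.33593],"dq":[1.21111,-1.11487,-0.03194],"p_ee":[0.10601,0.0357,0.92472],"trq":[17.55607,11.08499,0.07225]}
{"k":7,"\u03b8":[0.03283,-0.22686,0.33543],"dq":[1.33835,-1.21349,-0.06716],"p_ee":[0.10257,0.03087,0.92481],"trq":[15.85855,10.40867,0.16193]}
{"k":8,"\u03b8":[0.04675,-0.23939,0.33454],"dq":[1.44724,-1.29411,-0.11039],"p_ee":[0.09871,0.02556,0.92486],"trq":[14.25239,9.76381,0.25078]}
{"k":9,"\u03b8":[0.06169,-0.25267,0.33321],"dq":[1.54133,-1.36187,-0.15284],"p_ee":[0.09447,0.01981,0.92485],"trq":[12.7342,9.15231,0.33491]}
{"k":10,"\u03b8":[0.0775,-0.26657,0.33148],"dq":[1.62283,-1.41963,-0.19095],"p_ee":[0.0899,0.0137,0.92475],"trq":[11.29976,8.57448,0.41318]}
{"k":11,"\u03b8":[0.09408,-0.281,0.3294],"dq":[1.69321,-1.46905,-0.22383],"p_ee":[0.08505,0.00727,0.92456],"trq":[9.94464,8.02983,0.4858]}
{"k":12,"\u03b8":[0.11131,-0.29589,0.32701],"dq":[1.7536,-1.51124,-0.25151],"p_ee":[0.07994,0.00057,0.92426],"trq":[8.66458,7.51754,0.55334]}
{"k":13,"\u03b8":[0.12909,-0.31118,0.32437],"dq":[1.80498,-1.54706,-0.27427],"p_ee":[0.07461,-0.00635,0.92382],"trq":[7.45561,7.0366,0.6164]}
{"k":14,"\u03b8":[0.14735,-0.32679,0.32152],"dq":[1.84817,-1.57724,-0.29251],"p_ee":[0.0691,-0.01346,0.92325],"trq":[6.31405,6.58595,0.67555]}
{"k":15,"\u03b8":[0.16601,-0.34268,0.31851],"dq":[1.88393,-1.60239,-0.30657],"p_ee":[0.06343,-0.02071,0.92254],"trq":[5.23651,6.16447,0.73123]}
{"k":16,"\u03b8":[0.18498,-0.35879,0.31538],"dq":[1.91295,-1.62304,-0.31681],"p_ee":[0.05765,-0.02808,0.92167],"trq":[4.21985,5.77104,0.78383]}
{"k":17,"\u03b8":[0.20422,-0.3751,0.31217],"dq":[1.93582,-1.63967,-0.32353],"p_ee":[0.05178,-0.03552,0.92063],"trq":[3.26118,5.40452,0.83365]}
{"k":18,"\u03b8":[0.22366,-0.39155,0.3089],"dq":[1.95312,-1.6527,-0.32704],"p_ee":[0.04584,-0.04302,0.91944],"trq":[2.3578,5.06379,0.88095]}
{"k":19,"\u03b8":[0.24324,-0.40812,0.30562],"dq":[1.96534,-1.6625,-0.3276],"p_ee":[0.03986,-0.05054,0.91808],"trq":[1.50719,4.74776,0.92593]}
{"k":20,"\u03b8":[0.26293,-0.42477,0.30234],"dq":[1.97296,-1.6694,-0.32546],"p_ee":[0.03386,-0.05807,0.91656],"trq":[0.70699,4.45533,0.96876]}
{"k":21,"\u03b8":[0.28267,-0.44147,0.2991],"dq":[1.9764,-1.67372,-0.32085],"p_ee":[0.02787,-0.06557,0.91487],"trq":[-0.04503,4.18545,1.00958]}
{"k":22,"\u03b8":[0.30242,-0.45821,0.29591],"dq":[1.97604,-1.67573,-0.31401],"p_ee":[0.0219,-0.07303,0.91303],"trq":[-0.75096,3.93709,1.04848]}
{"k":23,"\u03b8":[0.32216,-0.47496,0.2928],"dq":[1.97225,-1.67566,-0.30513],"p_ee":[0.01598,-0.08043,0.91103],"trq":[-1.4128,3.70925,1.08558]}
{"k":24,"\u03b8":[0.34184,-0.49169,0.28979],"dq":[1.96536,-1.67374,-0.29442],"p_ee":[0.01012,-0.08776,0.90887],"trq":[-2.03248,3.50095,1.12095]}
{"k":25,"\u03b8":[0.36144,-0.5084,0.2869],"dq":[1.95566,-1.67017,-0.28206],"p_ee":[0.00433,-0.09499,0.90658],"trq":[-2.61181,3.31127,1.15465]}
{"k":26,"\u03b8":[0.38093,-0.52507,0.28414],"dq":[1.94343,-1.66514,-0.26823],"p_ee":[-0.00137,-0.10212,0.90414],"trq":[-3.15256,3.13929,1.18676]}
{"k":27,"\u03b8":[0.40028,-0.54168,0.28152],"dq":[1.92894,-1.6588,-0.2531],"p_ee":[-0.00696,-0.10913,0.90157],"trq":[-3.65641,2.98414,1.21733]}
{"k":28,"\u03b8":[0.41948,-0.55823,0.27906],"dq":[1.91241,-1.65131,-0.23682],"p_ee":[-0.01244,-0.11602,0.89888],"trq":[-4.12502,2.84495,1.2464]}
{"k":29,"\u03b8":[0.43851,-0.57469,0.27677],"dq":[1.89406,-1.64281,-0.21956],"p_ee":[-0.01779,-0.12277,0.89607],"trq":[-4.55997,2.72092,1.27404]}
{"k":30,"\u03b8":[0.45734,-0.59106,0.27465],"dq":[1.8741,-1.6334,-0.20145],"p_ee":[-0.02302,-0.12938,0.89315],"trq":[-4.9628,2.61124,1.30029]}
{"k":31,"\u03b8":[0.47597,-0.60734,0.27272],"dq":[1.85271,-1.6232,-0.18263],"p_ee":[-0.02809,-0.13584,0.89013],"trq":[-5.335,2.51515,1.32521]}
{"k":32,"\u03b8":[0.49438,-0.62351,0.27099],"dq":[1.83005,-1.61231,-0.16321],"p_ee":[-0.03302,-0.14214,0.88702],"trq":[-5.67803,2.43191,1.34882]}
{"k":33,"\u03b8":[0.51256,-0.63956,0.26944],"dq":[1.80628,-1.60081,-0.14332],"p_ee":[-0.0378,-0.14828,0.88383],"trq":[-5.99329,2.3608,1.37119]}
{"k":34,"\u03b8":[0.53049,-0.65551,0.2681],"dq":[1.78154,-1.58878,-0.12306],"p_ee":[-0.04242,-0.15425,0.88056]}
{"summary": "final \u03b8 (rad): 0.53049 -0.65551 0.26810"}


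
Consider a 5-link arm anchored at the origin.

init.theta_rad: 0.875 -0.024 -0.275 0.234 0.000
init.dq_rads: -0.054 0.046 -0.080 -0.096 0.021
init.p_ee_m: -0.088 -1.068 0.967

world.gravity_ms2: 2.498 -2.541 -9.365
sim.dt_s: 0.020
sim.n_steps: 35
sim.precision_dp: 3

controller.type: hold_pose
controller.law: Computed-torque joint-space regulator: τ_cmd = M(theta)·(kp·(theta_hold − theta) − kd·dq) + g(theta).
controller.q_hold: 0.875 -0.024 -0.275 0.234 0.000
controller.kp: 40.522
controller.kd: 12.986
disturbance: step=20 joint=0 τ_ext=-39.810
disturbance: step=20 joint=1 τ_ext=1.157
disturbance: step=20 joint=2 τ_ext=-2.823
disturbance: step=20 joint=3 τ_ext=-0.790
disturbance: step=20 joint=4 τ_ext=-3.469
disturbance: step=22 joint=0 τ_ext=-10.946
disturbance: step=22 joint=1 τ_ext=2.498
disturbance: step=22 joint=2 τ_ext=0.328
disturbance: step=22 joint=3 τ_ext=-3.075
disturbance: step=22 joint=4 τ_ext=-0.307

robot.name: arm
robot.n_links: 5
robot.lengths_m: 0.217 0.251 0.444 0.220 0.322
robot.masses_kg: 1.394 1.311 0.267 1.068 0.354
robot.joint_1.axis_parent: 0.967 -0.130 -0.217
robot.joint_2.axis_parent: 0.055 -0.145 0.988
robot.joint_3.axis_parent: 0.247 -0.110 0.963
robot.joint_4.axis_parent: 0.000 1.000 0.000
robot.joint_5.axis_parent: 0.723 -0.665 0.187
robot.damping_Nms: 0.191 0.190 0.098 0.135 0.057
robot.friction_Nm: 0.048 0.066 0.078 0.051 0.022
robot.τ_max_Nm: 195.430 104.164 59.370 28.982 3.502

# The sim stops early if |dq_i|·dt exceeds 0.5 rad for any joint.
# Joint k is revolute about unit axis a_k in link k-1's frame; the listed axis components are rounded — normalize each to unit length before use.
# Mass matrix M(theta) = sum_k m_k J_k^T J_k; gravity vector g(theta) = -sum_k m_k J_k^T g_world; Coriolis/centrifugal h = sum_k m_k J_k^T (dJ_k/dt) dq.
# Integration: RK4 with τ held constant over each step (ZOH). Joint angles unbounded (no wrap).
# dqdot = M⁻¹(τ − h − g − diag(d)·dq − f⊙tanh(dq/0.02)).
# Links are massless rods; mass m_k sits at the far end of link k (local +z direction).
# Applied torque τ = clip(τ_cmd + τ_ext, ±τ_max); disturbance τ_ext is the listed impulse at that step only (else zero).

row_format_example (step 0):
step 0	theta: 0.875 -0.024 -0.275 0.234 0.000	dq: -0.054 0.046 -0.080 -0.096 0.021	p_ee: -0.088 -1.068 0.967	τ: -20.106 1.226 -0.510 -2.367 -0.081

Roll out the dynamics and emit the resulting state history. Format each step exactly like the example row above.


step 1	theta: 0.874 -0.025 -0.274 0.232 0.000	dq: -0.039 0.133 -0.112 -0.016 0.059	p_ee: -0.088 -1.067 0.968	τ: -20.531 1.246 -0.534 -2.433 -0.083
step 2	theta: 0.873 -0.025 -0.273 0.231 0.000	dq: -0.026 0.138 -0.123 0.006 0.056	p_ee: -0.089 -1.066 0.969	τ: -20.872 1.264 -0.552 -2.480 -0.085
step 3	theta: 0.872 -0.025 -0.272 0.231 0.000	dq: -0.015 0.134 -0.131 0.017 0.051	p_ee: -0.089 -1.065 0.970	τ: -21.145 1.279 -0.567 -2.516 -0.087
step 4	theta: 0.872 -0.025 -0.271 0.230 0.000	dq: -0.007 0.128 -0.137 0.024 0.045	p_ee: -0.089 -1.065 0.970	τ: -21.364 1.292 -0.578 -2.545 -0.089
step 5	theta: 0.872 -0.026 -0.271 0.230 0.000	dq: -0.001 0.123 -0.141 0.030 0.042	p_ee: -0.089 -1.065 0.970	τ: -21.539 1.302 -0.587 -2.569 -0.090
step 6	theta: 0.872 -0.026 -0.270 0.230 -0.000	dq: 0.004 0.120 -0.143 0.034 0.039	p_ee: -0.089 -1.064 0.971	τ: -21.678 1.311 -0.594 -2.588 -0.091
step 7	theta: 0.871 -0.027 -0.270 0.230 -0.000	dq: 0.008 0.118 -0.145 0.038 0.038	p_ee: -0.089 -1.064 0.971	τ: -21.789 1.318 -0.599 -2.603 -0.092
step 8	theta: 0.871 -0.027 -0.269 0.230 -0.001	dq: 0.010 0.117 -0.146 0.041 0.037	p_ee: -0.089 -1.064 0.971	τ: -21.878 1.325 -0.602 -2.615 -0.092
step 9	theta: 0.871 -0.028 -0.269 0.229 -0.001	dq: 0.012 0.116 -0.146 0.043 0.037	p_ee: -0.089 -1.064 0.971	τ: -21.947 1.330 -0.605 -2.625 -0.092
step 10	theta: 0.871 -0.029 -0.268 0.229 -0.001	dq: 0.014 0.115 -0.147 0.044 0.036	p_ee: -0.089 -1.064 0.971	τ: -22.003 1.335 -0.607 -2.633 -0.092
step 11	theta: 0.872 -0.029 -0.268 0.229 -0.001	dq: 0.014 0.115 -0.147 0.045 0.036	p_ee: -0.089 -1.065 0.970	τ: -22.046 1.339 -0.608 -2.640 -0.092
step 12	theta: 0.872 -0.030 -0.267 0.229 -0.002	dq: 0.015 0.115 -0.147 0.046 0.037	p_ee: -0.088 -1.065 0.970	τ: -22.081 1.342 -0.609 -2.645 -0.092
step 13	theta: 0.872 -0.031 -0.267 0.229 -0.002	dq: 0.015 0.116 -0.148 0.046 0.037	p_ee: -0.088 -1.065 0.970	τ: -22.107 1.345 -0.610 -2.649 -0.092
step 14	theta: 0.872 -0.031 -0.266 0.229 -0.002	dq: 0.016 0.116 -0.148 0.046 0.037	p_ee: -0.088 -1.065 0.970	τ: -22.128 1.348 -0.610 -2.652 -0.092
step 15	theta: 0.872 -0.032 -0.266 0.230 -0.003	dq: 0.016 0.117 -0.148 0.046 0.037	p_ee: -0.088 -1.065 0.970	τ: -22.144 1.350 -0.610 -2.655 -0.092
step 16	theta: 0.872 -0.033 -0.266 0.230 -0.003	dq: 0.016 0.117 -0.148 0.046 0.038	p_ee: -0.088 -1.065 0.970	τ: -22.156 1.352 -0.610 -2.657 -0.092
step 17	theta: 0.872 -0.033 -0.265 0.230 -0.003	dq: 0.015 0.118 -0.148 0.046 0.038	p_ee: -0.088 -1.065 0.970	τ: -22.165 1.354 -0.609 -2.659 -0.091
step 18	theta: 0.872 -0.034 -0.265 0.230 -0.003	dq: 0.015 0.119 -0.149 0.045 0.039	p_ee: -0.088 -1.066 0.969	τ: -22.172 1.355 -0.609 -2.660 -0.091
step 19	theta: 0.872 -0.035 -0.264 0.230 -0.004	dq: 0.015 0.119 -0.149 0.045 0.039	p_ee: -0.088 -1.066 0.969	τ: -22.177 1.357 -0.609 -2.661 -0.091
step 20	theta: 0.872 -0.035 -0.264 0.230 -0.004	dq: 0.015 0.120 -0.149 0.045 0.039	p_ee: -0.088 -1.066 0.969	τ: -61.990 2.515 -3.431 -3.452 -3.502
step 21	theta: 0.870 -0.029 -0.263 0.229 -0.019	dq: -0.232 0.638 -0.042 -0.046 -1.533	p_ee: -0.084 -1.062 0.973	τ: -11.512 1.077 0.148 -2.439 0.812
step 22	theta: 0.866 -0.022 -0.260 0.228 -0.046	dq: -0.179 0.331 0.073 -0.040 -1.050	p_ee: -0.077 -1.054 0.980	τ: -24.630 3.657 0.324 -5.560 0.302
step 23	theta: 0.862 -0.004 -0.258 0.230 -0.065	dq: -0.226 1.231 0.386 0.185 -0.912	p_ee: -0.073 -1.047 0.987	τ: -12.503 0.569 -0.227 -1.654 0.528
step 24	theta: 0.858 0.012 -0.253 0.230 -0.082	dq: -0.133 0.491 0.088 -0.162 -0.761	p_ee: -0.071 -1.040 0.993	τ: -14.534 0.749 -0.306 -1.805 0.375
step 25	theta: 0.856 0.019 -0.252 0.226 -0.094	dq: -0.101 0.127 0.243 -0.155 -0.487	p_ee: -0.070 -1.035 0.997	τ: -16.180 0.876 -0.392 -1.944 0.254
step 26	theta: 0.855 0.021 -0.250 0.223 -0.102	dq: -0.055 0.024 0.099 -0.127 -0.248	p_ee: -0.070 -1.033 1.000	τ: -17.509 0.969 -0.452 -2.058 0.161
step 27	theta: 0.854 0.023 -0.250 0.222 -0.104	dq: -0.033 -0.041 0.138 -0.056 -0.066	p_ee: -0.070 -1.031 1.001	τ: -18.567 1.034 -0.509 -2.148 0.092
step 28	theta: 0.854 0.024 -0.251 0.222 -0.104	dq: -0.009 -0.116 0.112 -0.052 0.015	p_ee: -0.070 -1.031 1.002	τ: -19.405 1.083 -0.552 -2.213 0.042
step 29	theta: 0.854 0.024 -0.252 0.222 -0.102	dq: 0.009 -0.154 0.096 -0.038 0.075	p_ee: -0.071 -1.032 1.001	τ: -20.071 1.121 -0.586 -2.270 0.006
step 30	theta: 0.854 0.024 -0.253 0.222 -0.099	dq: 0.021 -0.179 0.085 -0.028 0.111	p_ee: -0.071 -1.032 1.001	τ: -20.598 1.152 -0.611 -2.318 -0.020
step 31	theta: 0.855 0.023 -0.254 0.222 -0.096	dq: 0.031 -0.198 0.079 -0.025 0.124	p_ee: -0.072 -1.034 1.000	τ: -21.014 1.178 -0.630 -2.360 -0.038
step 32	theta: 0.856 0.021 -0.256 0.223 -0.092	dq: 0.037 -0.208 0.075 -0.020 0.132	p_ee: -0.073 -1.035 0.998	τ: -21.341 1.199 -0.644 -2.395 -0.051
step 33	theta: 0.857 0.020 -0.257 0.223 -0.089	dq: 0.041 -0.212 0.073 -0.016 0.135	p_ee: -0.073 -1.036 0.997	τ: -21.598 1.218 -0.653 -2.426 -0.060
step 34	theta: 0.858 0.018 -0.258 0.224 -0.085	dq: 0.044 -0.214 0.073 -0.014 0.134	p_ee: -0.074 -1.038 0.995	τ: -21.798 1.234 -0.660 -2.452 -0.067
step 35	theta: 0.859 0.016 -0.260 0.224 -0.081	dq: 0.045 -0.214 0.073 -0.013 0.130	p_ee: -0.074 -1.040 0.994
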